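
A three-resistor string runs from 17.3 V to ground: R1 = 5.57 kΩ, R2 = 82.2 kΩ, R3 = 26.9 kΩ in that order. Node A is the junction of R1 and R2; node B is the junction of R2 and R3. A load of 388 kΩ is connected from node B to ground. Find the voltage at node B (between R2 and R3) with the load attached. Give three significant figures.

At node B, R3 is in parallel with the load: R3‖R_L = 25.16 kΩ.
Below node A the resistance is R2 + (R3‖R_L) = 107.4 kΩ, so V_A = 17.3 × 107.4/112.9 = 16.45 V.
Then V_B = V_A × (R3‖R_L)/(R2 + R3‖R_L) = 16.45 × 25.16/107.4 = 3.85 V.

V ≈ 3.85 V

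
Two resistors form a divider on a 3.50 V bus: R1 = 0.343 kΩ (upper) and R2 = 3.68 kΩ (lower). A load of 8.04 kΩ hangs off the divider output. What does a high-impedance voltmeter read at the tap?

V_out ≈ 3.08 V

The load sits in parallel with R2: R2‖R_L = (3680 × 8040) / (3680 + 8040) = 2525 Ω.
V_out = 3.50 × 2525 / (343 + 2525) = 3.50 × 2525/2868 = 3.08 V.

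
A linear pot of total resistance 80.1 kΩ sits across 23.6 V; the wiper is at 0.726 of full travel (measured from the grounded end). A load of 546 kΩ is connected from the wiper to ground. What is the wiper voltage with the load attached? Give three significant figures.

V ≈ 16.6 V

The wiper splits the pot into (1−α)R = 21.95 kΩ above and αR = 58.15 kΩ below.
Lower section ‖ load = 52.56 kΩ.
V_wiper = 23.6 × 52.56/(21.95 + 52.56) = 16.6 V.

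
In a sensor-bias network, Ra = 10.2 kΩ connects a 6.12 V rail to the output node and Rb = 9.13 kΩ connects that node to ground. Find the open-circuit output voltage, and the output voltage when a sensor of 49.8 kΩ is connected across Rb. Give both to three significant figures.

Open-circuit: V = 6.12 × 9.13/(10.2 + 9.13) = 2.89 V.
With the load, Rb becomes Rb‖R_L = 7.715 kΩ, so V = 6.12 × 7.715/17.92 = 2.64 V.

Unloaded: 2.89 V; loaded: 2.64 V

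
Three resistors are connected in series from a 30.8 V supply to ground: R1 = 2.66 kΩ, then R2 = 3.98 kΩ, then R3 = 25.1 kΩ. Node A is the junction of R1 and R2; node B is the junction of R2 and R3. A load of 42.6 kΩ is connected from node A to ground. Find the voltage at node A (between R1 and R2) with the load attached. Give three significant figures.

V ≈ 26.7 V

Below node A the series string R2+R3 = 29.08 kΩ sits in parallel with the 42.6 kΩ load: 17.28 kΩ.
V_A = 30.8 × 17.28/(2.66 + 17.28) = 26.7 V.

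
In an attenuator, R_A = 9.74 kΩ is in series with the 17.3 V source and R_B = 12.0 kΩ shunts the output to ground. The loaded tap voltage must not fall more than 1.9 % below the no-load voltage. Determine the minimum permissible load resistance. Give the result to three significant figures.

R_L(min) ≈ 278 kΩ

Output resistance R_th = R_A‖R_B = (9.74 × 12.0)/21.74 = 5.376 kΩ.
The fractional drop is R_th/(R_th + R_L); requiring this ≤ 0.0190 gives R_L ≥ R_th(1/0.0190 − 1) = 5.376 × 51.63 = 278 kΩ.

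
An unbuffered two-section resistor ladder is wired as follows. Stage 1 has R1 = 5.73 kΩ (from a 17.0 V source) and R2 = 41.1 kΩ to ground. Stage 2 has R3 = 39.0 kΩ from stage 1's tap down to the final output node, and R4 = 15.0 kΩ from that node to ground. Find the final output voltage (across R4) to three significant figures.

V_out ≈ 3.79 V

Stage 2 presents R3+R4 = 54.00 kΩ as a load on stage 1's tap.
Stage 1's lower leg becomes R2‖(R3+R4) = 23.34 kΩ, so V_mid = 17.0 × 23.34/29.07 = 13.65 V.
Stage 2 is itself unloaded: V_out = V_mid × R4/(R3+R4) = 13.65 × 15.0/54.00 = 3.79 V.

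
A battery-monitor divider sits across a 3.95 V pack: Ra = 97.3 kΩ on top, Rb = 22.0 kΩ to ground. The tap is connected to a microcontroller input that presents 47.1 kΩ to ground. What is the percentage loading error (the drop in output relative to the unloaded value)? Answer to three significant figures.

Unloaded V = 3.95 × 22.0/119.3 = 0.7284 V.
Loaded: Rb‖R_L = 15.00 kΩ, giving V = 3.95 × 15.00/112.3 = 0.5275 V.
Drop = (0.7284 − 0.5275) / 0.7284 = 27.6 %.

27.6 %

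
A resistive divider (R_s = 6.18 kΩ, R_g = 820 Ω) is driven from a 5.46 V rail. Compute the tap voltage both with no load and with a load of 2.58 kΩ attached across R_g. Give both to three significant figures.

Unloaded: 0.640 V; loaded: 0.499 V

Open-circuit: V = 5.46 × 820/(6180 + 820) = 0.640 V.
With the load, R_g becomes R_g‖R_L = 622.2 Ω, so V = 5.46 × 622.2/6802 = 0.499 V.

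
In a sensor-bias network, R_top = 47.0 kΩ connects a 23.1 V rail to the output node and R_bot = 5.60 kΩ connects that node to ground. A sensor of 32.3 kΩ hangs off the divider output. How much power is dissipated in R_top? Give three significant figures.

P ≈ 9.36 mW

Total resistance from the source is R_top + (R_bot‖R_L) = 51.77 kΩ, so I = 23.1/51.77 kΩ = 0.4462 mA.
P = I²·R_top = (0.4462 mA)² × 47.0 kΩ = 9.36 mW.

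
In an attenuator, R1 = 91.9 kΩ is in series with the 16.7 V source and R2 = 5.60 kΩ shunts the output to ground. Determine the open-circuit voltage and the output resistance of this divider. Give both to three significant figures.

V_th = 0.959 V, R_th = 5.28 kΩ

V_th is the open-circuit tap voltage: 16.7 × 5.60/(91.9 + 5.60) = 0.959 V.
With the supply zeroed, R1 and R2 appear in parallel from the tap: R_th = R1‖R2 = (91.9 × 5.60)/97.50 = 5.28 kΩ.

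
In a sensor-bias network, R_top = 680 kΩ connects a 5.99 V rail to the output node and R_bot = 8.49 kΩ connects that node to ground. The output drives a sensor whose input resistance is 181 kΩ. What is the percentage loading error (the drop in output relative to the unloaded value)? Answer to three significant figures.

The divider's output (Thévenin) resistance is R_top‖R_bot = 8.385 kΩ.
Fractional drop under load = R_th/(R_th + R_L) = 8.385 / (8.385 + 181) = 0.04428.
So the output falls by 4.43 %.

4.43 %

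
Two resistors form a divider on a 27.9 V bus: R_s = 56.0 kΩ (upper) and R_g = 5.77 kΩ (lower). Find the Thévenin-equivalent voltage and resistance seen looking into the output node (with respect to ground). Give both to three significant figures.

V_th = 2.61 V, R_th = 5.23 kΩ

V_th is the open-circuit tap voltage: 27.9 × 5.77/(56.0 + 5.77) = 2.61 V.
With the supply zeroed, R_s and R_g appear in parallel from the tap: R_th = R_s‖R_g = (56.0 × 5.77)/61.77 = 5.23 kΩ.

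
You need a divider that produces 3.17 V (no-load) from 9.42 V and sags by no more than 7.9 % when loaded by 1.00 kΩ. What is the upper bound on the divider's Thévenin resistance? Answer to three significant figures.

Loading drop = R_th/(R_th + R_L) ≤ 0.0790, so R_th ≤ R_L · ε/(1−ε) = 1.00 kΩ × 0.0790/0.9210 = 85.8 Ω.
(Any R1, R2 with R2/(R1+R2) = 0.337 and R1‖R2 ≤ 85.8 Ω will meet the spec.)

R_th ≤ 85.8 Ω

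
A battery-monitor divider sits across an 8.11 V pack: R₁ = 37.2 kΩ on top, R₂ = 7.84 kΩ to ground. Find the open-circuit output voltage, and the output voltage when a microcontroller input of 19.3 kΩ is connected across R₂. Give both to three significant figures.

Unloaded: 1.41 V; loaded: 1.06 V

Open-circuit: V = 8.11 × 7.84/(37.2 + 7.84) = 1.41 V.
With the load, R₂ becomes R₂‖R_L = 5.575 kΩ, so V = 8.11 × 5.575/42.78 = 1.06 V.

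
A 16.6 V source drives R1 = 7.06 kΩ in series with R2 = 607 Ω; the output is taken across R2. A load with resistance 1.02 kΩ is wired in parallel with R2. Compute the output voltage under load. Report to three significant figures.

The load sits in parallel with R2: R2‖R_L = (607 × 1020) / (607 + 1020) = 380.5 Ω.
V_out = 16.6 × 380.5 / (7060 + 380.5) = 16.6 × 380.5/7441 = 0.849 V.

V_out ≈ 0.849 V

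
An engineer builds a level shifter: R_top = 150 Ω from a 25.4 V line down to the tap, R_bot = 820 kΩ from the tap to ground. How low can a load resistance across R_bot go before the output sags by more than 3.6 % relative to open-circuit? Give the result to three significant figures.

R_L(min) ≈ 4.02 kΩ

Output resistance R_th = R_top‖R_bot = (150 × 820000)/820200 = 150.0 Ω.
The fractional drop is R_th/(R_th + R_L); requiring this ≤ 0.0360 gives R_L ≥ R_th(1/0.0360 − 1) = 150.0 × 26.78 = 4.02 kΩ.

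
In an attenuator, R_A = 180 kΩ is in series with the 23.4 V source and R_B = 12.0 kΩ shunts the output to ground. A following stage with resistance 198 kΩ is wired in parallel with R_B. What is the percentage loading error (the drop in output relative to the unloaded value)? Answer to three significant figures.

The divider's output (Thévenin) resistance is R_A‖R_B = 11.25 kΩ.
Fractional drop under load = R_th/(R_th + R_L) = 11.25 / (11.25 + 198) = 0.05376.
So the output falls by 5.38 %.

5.38 %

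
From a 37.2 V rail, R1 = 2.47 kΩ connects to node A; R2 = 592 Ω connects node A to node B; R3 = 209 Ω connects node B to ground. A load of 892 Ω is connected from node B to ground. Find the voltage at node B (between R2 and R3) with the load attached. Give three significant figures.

At node B, R3 is in parallel with the load: R3‖R_L = 169.3 Ω.
Below node A the resistance is R2 + (R3‖R_L) = 761.3 Ω, so V_A = 37.2 × 761.3/3231 = 8.765 V.
Then V_B = V_A × (R3‖R_L)/(R2 + R3‖R_L) = 8.765 × 169.3/761.3 = 1.95 V.

V ≈ 1.95 V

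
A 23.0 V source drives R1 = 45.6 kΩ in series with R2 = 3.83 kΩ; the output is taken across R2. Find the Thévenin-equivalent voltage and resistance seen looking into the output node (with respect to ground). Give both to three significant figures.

V_th is the open-circuit tap voltage: 23.0 × 3.83/(45.6 + 3.83) = 1.78 V.
With the supply zeroed, R1 and R2 appear in parallel from the tap: R_th = R1‖R2 = (45.6 × 3.83)/49.43 = 3.53 kΩ.

V_th = 1.78 V, R_th = 3.53 kΩ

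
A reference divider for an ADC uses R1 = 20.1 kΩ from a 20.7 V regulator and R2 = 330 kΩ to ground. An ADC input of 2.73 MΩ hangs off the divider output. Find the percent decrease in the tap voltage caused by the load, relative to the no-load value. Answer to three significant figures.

0.689 %

The divider's output (Thévenin) resistance is R1‖R2 = 18.95 kΩ.
Fractional drop under load = R_th/(R_th + R_L) = 18.95 / (18.95 + 2730) = 0.006892.
So the output falls by 0.689 %.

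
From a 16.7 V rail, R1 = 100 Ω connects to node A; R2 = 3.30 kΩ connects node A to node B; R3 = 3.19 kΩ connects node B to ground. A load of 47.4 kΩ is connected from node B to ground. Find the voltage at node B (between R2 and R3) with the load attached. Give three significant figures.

At node B, R3 is in parallel with the load: R3‖R_L = 2989 Ω.
Below node A the resistance is R2 + (R3‖R_L) = 6289 Ω, so V_A = 16.7 × 6289/6389 = 16.44 V.
Then V_B = V_A × (R3‖R_L)/(R2 + R3‖R_L) = 16.44 × 2989/6289 = 7.81 V.

V ≈ 7.81 V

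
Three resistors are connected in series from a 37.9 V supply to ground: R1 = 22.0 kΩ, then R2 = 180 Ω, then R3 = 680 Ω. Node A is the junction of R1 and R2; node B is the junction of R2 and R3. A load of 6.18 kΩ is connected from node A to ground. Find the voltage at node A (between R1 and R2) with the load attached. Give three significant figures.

V ≈ 1.26 V

Below node A the series string R2+R3 = 860.0 Ω sits in parallel with the 6180 Ω load: 754.9 Ω.
V_A = 37.9 × 754.9/(22000 + 754.9) = 1.26 V.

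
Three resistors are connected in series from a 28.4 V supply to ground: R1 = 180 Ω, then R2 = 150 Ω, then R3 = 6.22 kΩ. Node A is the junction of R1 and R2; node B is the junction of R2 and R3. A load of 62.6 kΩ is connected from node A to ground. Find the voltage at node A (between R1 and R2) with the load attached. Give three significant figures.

V ≈ 27.5 V

Below node A the series string R2+R3 = 6370 Ω sits in parallel with the 62600 Ω load: 5782 Ω.
V_A = 28.4 × 5782/(180 + 5782) = 27.5 V.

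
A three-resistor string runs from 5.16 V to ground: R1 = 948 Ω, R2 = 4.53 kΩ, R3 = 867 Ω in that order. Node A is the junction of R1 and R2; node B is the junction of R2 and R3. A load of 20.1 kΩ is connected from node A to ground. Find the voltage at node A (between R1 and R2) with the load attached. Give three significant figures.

Below node A the series string R2+R3 = 5397 Ω sits in parallel with the 20100 Ω load: 4255 Ω.
V_A = 5.16 × 4255/(948 + 4255) = 4.22 V.

V ≈ 4.22 V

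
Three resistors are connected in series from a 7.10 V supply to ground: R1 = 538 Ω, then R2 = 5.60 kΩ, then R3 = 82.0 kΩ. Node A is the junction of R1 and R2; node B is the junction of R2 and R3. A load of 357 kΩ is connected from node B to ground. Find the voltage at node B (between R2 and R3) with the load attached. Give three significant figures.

At node B, R3 is in parallel with the load: R3‖R_L = 66680 Ω.
Below node A the resistance is R2 + (R3‖R_L) = 72280 Ω, so V_A = 7.10 × 72280/72820 = 7.048 V.
Then V_B = V_A × (R3‖R_L)/(R2 + R3‖R_L) = 7.048 × 66680/72280 = 6.50 V.

V ≈ 6.50 V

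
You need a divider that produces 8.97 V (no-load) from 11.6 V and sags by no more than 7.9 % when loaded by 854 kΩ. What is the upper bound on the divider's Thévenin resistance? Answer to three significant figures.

R_th ≤ 73.3 kΩ

Loading drop = R_th/(R_th + R_L) ≤ 0.0790, so R_th ≤ R_L · ε/(1−ε) = 854 kΩ × 0.0790/0.9210 = 73.3 kΩ.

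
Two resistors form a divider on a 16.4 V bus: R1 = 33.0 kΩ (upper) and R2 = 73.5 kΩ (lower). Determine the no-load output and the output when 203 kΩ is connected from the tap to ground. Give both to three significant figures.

Open-circuit: V = 16.4 × 73.5/(33.0 + 73.5) = 11.3 V.
With the load, R2 becomes R2‖R_L = 53.96 kΩ, so V = 16.4 × 53.96/86.96 = 10.2 V.

Unloaded: 11.3 V; loaded: 10.2 V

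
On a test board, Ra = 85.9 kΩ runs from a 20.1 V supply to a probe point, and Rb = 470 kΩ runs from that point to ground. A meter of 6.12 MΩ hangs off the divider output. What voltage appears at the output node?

The load sits in parallel with Rb: Rb‖R_L = (470 × 6120) / (470 + 6120) = 436.5 kΩ.
V_out = 20.1 × 436.5 / (85.9 + 436.5) = 20.1 × 436.5/522.4 = 16.8 V.
(Unloaded it would have been 17.0 V.)

V_out ≈ 16.8 V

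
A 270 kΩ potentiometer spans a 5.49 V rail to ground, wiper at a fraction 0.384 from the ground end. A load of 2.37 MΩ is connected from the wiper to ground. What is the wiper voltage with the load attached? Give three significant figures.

The wiper splits the pot into (1−α)R = 166.3 kΩ above and αR = 103.7 kΩ below.
Lower section ‖ load = 99.33 kΩ.
V_wiper = 5.49 × 99.33/(166.3 + 99.33) = 2.05 V.

V ≈ 2.05 V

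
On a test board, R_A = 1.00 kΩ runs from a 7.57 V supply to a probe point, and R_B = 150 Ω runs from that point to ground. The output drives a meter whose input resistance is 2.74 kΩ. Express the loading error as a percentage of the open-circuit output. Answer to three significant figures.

4.54 %

The divider's output (Thévenin) resistance is R_A‖R_B = 130.4 Ω.
Fractional drop under load = R_th/(R_th + R_L) = 130.4 / (130.4 + 2740) = 0.04544.
So the output falls by 4.54 %.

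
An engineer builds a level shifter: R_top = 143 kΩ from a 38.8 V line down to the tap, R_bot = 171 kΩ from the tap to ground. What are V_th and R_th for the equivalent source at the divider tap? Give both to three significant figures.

V_th is the open-circuit tap voltage: 38.8 × 171/(143 + 171) = 21.1 V.
With the supply zeroed, R_top and R_bot appear in parallel from the tap: R_th = R_top‖R_bot = (143 × 171)/314.0 = 77.9 kΩ.

V_th = 21.1 V, R_th = 77.9 kΩ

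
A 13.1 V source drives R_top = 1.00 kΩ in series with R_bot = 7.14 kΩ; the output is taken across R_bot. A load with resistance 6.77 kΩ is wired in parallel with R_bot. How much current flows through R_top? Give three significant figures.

I ≈ 2.93 mA

R_bot‖R_L = 3.475 kΩ, so the source sees R_top + R_bot‖R_L = 4.475 kΩ.
I = 13.1 V / 4.475 kΩ = 2.93 mA.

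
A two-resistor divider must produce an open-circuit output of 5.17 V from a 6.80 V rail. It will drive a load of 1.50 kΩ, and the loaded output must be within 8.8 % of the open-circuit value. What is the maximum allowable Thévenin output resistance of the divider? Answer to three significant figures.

Loading drop = R_th/(R_th + R_L) ≤ 0.0880, so R_th ≤ R_L · ε/(1−ε) = 1.50 kΩ × 0.0880/0.9120 = 145 Ω.
(Any R1, R2 with R2/(R1+R2) = 0.760 and R1‖R2 ≤ 145 Ω will meet the spec.)

R_th ≤ 145 Ω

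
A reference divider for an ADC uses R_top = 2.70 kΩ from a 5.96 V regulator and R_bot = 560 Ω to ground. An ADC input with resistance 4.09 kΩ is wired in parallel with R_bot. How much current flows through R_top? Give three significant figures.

I ≈ 1.87 mA

R_bot‖R_L = 492.6 Ω, so the source sees R_top + R_bot‖R_L = 3193 Ω.
I = 5.96 V / 3193 Ω = 1.87 mA.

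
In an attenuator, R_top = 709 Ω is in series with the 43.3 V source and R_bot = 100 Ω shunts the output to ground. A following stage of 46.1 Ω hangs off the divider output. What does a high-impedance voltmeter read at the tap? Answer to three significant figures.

The load sits in parallel with R_bot: R_bot‖R_L = (100 × 46.1) / (100 + 46.1) = 31.55 Ω.
V_out = 43.3 × 31.55 / (709 + 31.55) = 43.3 × 31.55/740.6 = 1.84 V.

V_out ≈ 1.84 V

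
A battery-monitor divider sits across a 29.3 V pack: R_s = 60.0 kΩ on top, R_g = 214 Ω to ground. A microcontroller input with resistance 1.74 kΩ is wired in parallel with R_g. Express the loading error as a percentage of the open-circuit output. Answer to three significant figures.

10.9 %

The divider's output (Thévenin) resistance is R_s‖R_g = 213.2 Ω.
Fractional drop under load = R_th/(R_th + R_L) = 213.2 / (213.2 + 1740) = 0.1092.
So the output falls by 10.9 %.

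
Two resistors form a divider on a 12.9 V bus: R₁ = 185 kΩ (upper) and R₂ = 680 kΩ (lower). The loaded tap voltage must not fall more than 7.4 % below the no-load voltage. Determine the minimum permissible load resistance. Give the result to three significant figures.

R_L(min) ≈ 1.82 MΩ

Output resistance R_th = R₁‖R₂ = (185 × 680)/865.0 = 145.4 kΩ.
The fractional drop is R_th/(R_th + R_L); requiring this ≤ 0.0740 gives R_L ≥ R_th(1/0.0740 − 1) = 145.4 × 12.51 = 1.82 MΩ.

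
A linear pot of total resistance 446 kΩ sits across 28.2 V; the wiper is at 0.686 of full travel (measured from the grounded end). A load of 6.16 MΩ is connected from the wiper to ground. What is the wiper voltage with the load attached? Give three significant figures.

V ≈ 19.0 V

The wiper splits the pot into (1−α)R = 140.0 kΩ above and αR = 306.0 kΩ below.
Lower section ‖ load = 291.5 kΩ.
V_wiper = 28.2 × 291.5/(140.0 + 291.5) = 19.0 V.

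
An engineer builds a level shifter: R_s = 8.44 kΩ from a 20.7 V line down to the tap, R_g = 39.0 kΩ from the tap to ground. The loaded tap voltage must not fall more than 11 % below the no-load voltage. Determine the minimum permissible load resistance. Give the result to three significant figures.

R_L(min) ≈ 56.1 kΩ

Output resistance R_th = R_s‖R_g = (8.44 × 39.0)/47.44 = 6.938 kΩ.
The fractional drop is R_th/(R_th + R_L); requiring this ≤ 0.110 gives R_L ≥ R_th(1/0.110 − 1) = 6.938 × 8.091 = 56.1 kΩ.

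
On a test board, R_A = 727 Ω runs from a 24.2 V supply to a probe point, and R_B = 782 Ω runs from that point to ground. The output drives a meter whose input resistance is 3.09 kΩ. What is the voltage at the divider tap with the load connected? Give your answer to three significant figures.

The load sits in parallel with R_B: R_B‖R_L = (782 × 3090) / (782 + 3090) = 624.1 Ω.
V_out = 24.2 × 624.1 / (727 + 624.1) = 24.2 × 624.1/1351 = 11.2 V.
(Unloaded it would have been 12.5 V.)

V_out ≈ 11.2 V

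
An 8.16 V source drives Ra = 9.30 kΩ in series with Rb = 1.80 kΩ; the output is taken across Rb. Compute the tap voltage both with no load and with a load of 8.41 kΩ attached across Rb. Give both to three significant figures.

Open-circuit: V = 8.16 × 1.80/(9.30 + 1.80) = 1.32 V.
With the load, Rb becomes Rb‖R_L = 1.483 kΩ, so V = 8.16 × 1.483/10.78 = 1.12 V.

Unloaded: 1.32 V; loaded: 1.12 V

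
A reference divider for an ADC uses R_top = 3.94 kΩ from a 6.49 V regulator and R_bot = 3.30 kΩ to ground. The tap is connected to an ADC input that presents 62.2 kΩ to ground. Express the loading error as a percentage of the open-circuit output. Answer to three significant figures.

2.81 %

The divider's output (Thévenin) resistance is R_top‖R_bot = 1.796 kΩ.
Fractional drop under load = R_th/(R_th + R_L) = 1.796 / (1.796 + 62.2) = 0.02806.
So the output falls by 2.81 %.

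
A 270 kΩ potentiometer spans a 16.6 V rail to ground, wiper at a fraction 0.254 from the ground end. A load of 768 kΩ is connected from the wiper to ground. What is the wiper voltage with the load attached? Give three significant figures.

V ≈ 3.95 V

The wiper splits the pot into (1−α)R = 201.4 kΩ above and αR = 68.58 kΩ below.
Lower section ‖ load = 62.96 kΩ.
V_wiper = 16.6 × 62.96/(201.4 + 62.96) = 3.95 V.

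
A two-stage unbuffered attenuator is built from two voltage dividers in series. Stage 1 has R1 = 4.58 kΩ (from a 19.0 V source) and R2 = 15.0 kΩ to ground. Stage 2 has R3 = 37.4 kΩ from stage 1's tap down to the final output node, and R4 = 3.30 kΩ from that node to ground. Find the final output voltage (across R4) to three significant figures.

V_out ≈ 1.09 V

Stage 2 presents R3+R4 = 40.70 kΩ as a load on stage 1's tap.
Stage 1's lower leg becomes R2‖(R3+R4) = 10.96 kΩ, so V_mid = 19.0 × 10.96/15.54 = 13.40 V.
Stage 2 is itself unloaded: V_out = V_mid × R4/(R3+R4) = 13.40 × 3.30/40.70 = 1.09 V.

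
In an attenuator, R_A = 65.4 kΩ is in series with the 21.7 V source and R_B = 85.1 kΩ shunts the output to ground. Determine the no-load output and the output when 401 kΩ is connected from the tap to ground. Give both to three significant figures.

Open-circuit: V = 21.7 × 85.1/(65.4 + 85.1) = 12.3 V.
With the load, R_B becomes R_B‖R_L = 70.20 kΩ, so V = 21.7 × 70.20/135.6 = 11.2 V.

Unloaded: 12.3 V; loaded: 11.2 V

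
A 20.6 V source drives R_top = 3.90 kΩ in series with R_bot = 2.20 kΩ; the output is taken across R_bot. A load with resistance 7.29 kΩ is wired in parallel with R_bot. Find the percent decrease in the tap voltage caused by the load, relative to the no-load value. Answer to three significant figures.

16.2 %

The divider's output (Thévenin) resistance is R_top‖R_bot = 1.407 kΩ.
Fractional drop under load = R_th/(R_th + R_L) = 1.407 / (1.407 + 7.29) = 0.1617.
So the output falls by 16.2 %.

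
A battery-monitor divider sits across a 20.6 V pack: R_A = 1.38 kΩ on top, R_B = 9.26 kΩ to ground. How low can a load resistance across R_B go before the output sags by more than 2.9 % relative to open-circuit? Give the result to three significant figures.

Output resistance R_th = R_A‖R_B = (1.38 × 9.26)/10.64 = 1.201 kΩ.
The fractional drop is R_th/(R_th + R_L); requiring this ≤ 0.0290 gives R_L ≥ R_th(1/0.0290 − 1) = 1.201 × 33.48 = 40.2 kΩ.

R_L(min) ≈ 40.2 kΩ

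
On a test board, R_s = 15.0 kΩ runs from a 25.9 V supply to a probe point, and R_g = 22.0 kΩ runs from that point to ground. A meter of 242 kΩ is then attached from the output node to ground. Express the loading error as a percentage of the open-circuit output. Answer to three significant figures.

The divider's output (Thévenin) resistance is R_s‖R_g = 8.919 kΩ.
Fractional drop under load = R_th/(R_th + R_L) = 8.919 / (8.919 + 242) = 0.03555.
So the output falls by 3.55 %.

3.55 %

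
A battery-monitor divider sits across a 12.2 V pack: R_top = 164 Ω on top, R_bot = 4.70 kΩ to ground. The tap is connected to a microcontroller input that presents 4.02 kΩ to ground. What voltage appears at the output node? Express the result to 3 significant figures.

The load sits in parallel with R_bot: R_bot‖R_L = (4700 × 4020) / (4700 + 4020) = 2167 Ω.
V_out = 12.2 × 2167 / (164 + 2167) = 12.2 × 2167/2331 = 11.3 V.

V_out ≈ 11.3 V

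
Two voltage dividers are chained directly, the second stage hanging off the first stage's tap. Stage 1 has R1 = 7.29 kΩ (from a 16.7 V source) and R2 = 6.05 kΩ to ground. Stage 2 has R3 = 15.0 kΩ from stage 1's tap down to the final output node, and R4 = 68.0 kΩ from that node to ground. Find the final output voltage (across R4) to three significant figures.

V_out ≈ 5.97 V

Stage 2 presents R3+R4 = 83.00 kΩ as a load on stage 1's tap.
Stage 1's lower leg becomes R2‖(R3+R4) = 5.639 kΩ, so V_mid = 16.7 × 5.639/12.93 = 7.284 V.
Stage 2 is itself unloaded: V_out = V_mid × R4/(R3+R4) = 7.284 × 68.0/83.00 = 5.97 V.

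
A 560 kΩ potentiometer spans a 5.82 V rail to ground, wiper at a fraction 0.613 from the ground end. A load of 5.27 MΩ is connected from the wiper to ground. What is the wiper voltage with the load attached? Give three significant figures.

V ≈ 3.48 V

The wiper splits the pot into (1−α)R = 216.7 kΩ above and αR = 343.3 kΩ below.
Lower section ‖ load = 322.3 kΩ.
V_wiper = 5.82 × 322.3/(216.7 + 322.3) = 3.48 V.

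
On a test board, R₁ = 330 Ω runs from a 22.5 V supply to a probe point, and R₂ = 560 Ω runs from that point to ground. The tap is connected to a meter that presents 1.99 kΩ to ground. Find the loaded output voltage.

The load sits in parallel with R₂: R₂‖R_L = (560 × 1990) / (560 + 1990) = 437.0 Ω.
V_out = 22.5 × 437.0 / (330 + 437.0) = 22.5 × 437.0/767.0 = 12.8 V.
(Unloaded it would have been 14.2 V.)

V_out ≈ 12.8 V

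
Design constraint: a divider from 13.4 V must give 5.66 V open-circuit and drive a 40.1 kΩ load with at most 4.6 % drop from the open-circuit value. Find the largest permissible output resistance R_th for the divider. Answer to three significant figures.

R_th ≤ 1.93 kΩ

Loading drop = R_th/(R_th + R_L) ≤ 0.0460, so R_th ≤ R_L · ε/(1−ε) = 40.1 kΩ × 0.0460/0.9540 = 1.93 kΩ.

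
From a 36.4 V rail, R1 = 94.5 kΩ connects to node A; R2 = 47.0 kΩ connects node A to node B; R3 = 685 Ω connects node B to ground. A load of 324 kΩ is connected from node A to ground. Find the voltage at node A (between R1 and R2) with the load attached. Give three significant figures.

V ≈ 11.1 V

Below node A the series string R2+R3 = 47680 Ω sits in parallel with the 324000 Ω load: 41570 Ω.
V_A = 36.4 × 41570/(94500 + 41570) = 11.1 V.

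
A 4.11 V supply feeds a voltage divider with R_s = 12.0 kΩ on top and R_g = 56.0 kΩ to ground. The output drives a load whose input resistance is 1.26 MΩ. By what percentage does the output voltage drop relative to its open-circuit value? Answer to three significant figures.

0.778 %

The divider's output (Thévenin) resistance is R_s‖R_g = 9.882 kΩ.
Fractional drop under load = R_th/(R_th + R_L) = 9.882 / (9.882 + 1260) = 0.007782.
So the output falls by 0.778 %.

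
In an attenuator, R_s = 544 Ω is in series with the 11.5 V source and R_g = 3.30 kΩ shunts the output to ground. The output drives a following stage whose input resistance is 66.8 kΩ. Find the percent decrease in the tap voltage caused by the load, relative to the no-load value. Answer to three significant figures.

0.694 %

The divider's output (Thévenin) resistance is R_s‖R_g = 467.0 Ω.
Fractional drop under load = R_th/(R_th + R_L) = 467.0 / (467.0 + 66800) = 0.006943.
So the output falls by 0.694 %.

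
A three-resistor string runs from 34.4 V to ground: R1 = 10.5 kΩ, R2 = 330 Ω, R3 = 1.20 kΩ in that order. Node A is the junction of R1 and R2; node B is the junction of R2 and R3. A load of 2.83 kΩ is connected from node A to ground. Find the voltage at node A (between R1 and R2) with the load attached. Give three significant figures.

V ≈ 2.97 V

Below node A the series string R2+R3 = 1530 Ω sits in parallel with the 2830 Ω load: 993.1 Ω.
V_A = 34.4 × 993.1/(10500 + 993.1) = 2.97 V.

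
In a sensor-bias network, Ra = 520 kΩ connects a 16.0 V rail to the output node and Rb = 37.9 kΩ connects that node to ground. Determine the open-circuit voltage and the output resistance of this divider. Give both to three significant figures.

V_th is the open-circuit tap voltage: 16.0 × 37.9/(520 + 37.9) = 1.09 V.
With the supply zeroed, Ra and Rb appear in parallel from the tap: R_th = Ra‖Rb = (520 × 37.9)/557.9 = 35.3 kΩ.

V_th = 1.09 V, R_th = 35.3 kΩ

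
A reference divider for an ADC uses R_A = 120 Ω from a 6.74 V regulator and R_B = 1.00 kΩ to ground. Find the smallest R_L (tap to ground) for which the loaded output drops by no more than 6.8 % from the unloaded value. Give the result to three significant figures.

R_L(min) ≈ 1.47 kΩ

Output resistance R_th = R_A‖R_B = (120 × 1000)/1120 = 107.1 Ω.
The fractional drop is R_th/(R_th + R_L); requiring this ≤ 0.0680 gives R_L ≥ R_th(1/0.0680 − 1) = 107.1 × 13.71 = 1.47 kΩ.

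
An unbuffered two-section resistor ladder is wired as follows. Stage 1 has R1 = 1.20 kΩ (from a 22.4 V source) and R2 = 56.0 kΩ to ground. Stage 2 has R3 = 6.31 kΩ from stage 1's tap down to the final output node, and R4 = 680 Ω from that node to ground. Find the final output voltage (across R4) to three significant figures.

Stage 2 presents R3+R4 = 6990 Ω as a load on stage 1's tap.
Stage 1's lower leg becomes R2‖(R3+R4) = 6214 Ω, so V_mid = 22.4 × 6214/7414 = 18.77 V.
Stage 2 is itself unloaded: V_out = V_mid × R4/(R3+R4) = 18.77 × 680/6990 = 1.83 V.

V_out ≈ 1.83 V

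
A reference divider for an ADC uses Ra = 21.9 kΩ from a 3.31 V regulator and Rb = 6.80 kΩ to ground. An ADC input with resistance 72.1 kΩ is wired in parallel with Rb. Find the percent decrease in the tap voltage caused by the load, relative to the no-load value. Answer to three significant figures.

6.71 %

The divider's output (Thévenin) resistance is Ra‖Rb = 5.189 kΩ.
Fractional drop under load = R_th/(R_th + R_L) = 5.189 / (5.189 + 72.1) = 0.06714.
So the output falls by 6.71 %.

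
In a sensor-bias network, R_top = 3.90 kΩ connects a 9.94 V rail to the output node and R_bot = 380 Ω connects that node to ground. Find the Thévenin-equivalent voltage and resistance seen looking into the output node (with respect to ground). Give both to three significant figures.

V_th is the open-circuit tap voltage: 9.94 × 380/(3900 + 380) = 0.883 V.
With the supply zeroed, R_top and R_bot appear in parallel from the tap: R_th = R_top‖R_bot = (3900 × 380)/4280 = 346 Ω.

V_th = 0.883 V, R_th = 346 Ω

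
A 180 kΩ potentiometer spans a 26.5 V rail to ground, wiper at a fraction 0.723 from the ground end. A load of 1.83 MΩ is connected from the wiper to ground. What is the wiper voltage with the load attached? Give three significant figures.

The wiper splits the pot into (1−α)R = 49.86 kΩ above and αR = 130.1 kΩ below.
Lower section ‖ load = 121.5 kΩ.
V_wiper = 26.5 × 121.5/(49.86 + 121.5) = 18.8 V.

V ≈ 18.8 V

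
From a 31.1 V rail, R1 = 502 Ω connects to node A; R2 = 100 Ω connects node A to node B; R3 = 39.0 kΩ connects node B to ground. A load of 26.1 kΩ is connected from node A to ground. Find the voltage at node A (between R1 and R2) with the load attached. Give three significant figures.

Below node A the series string R2+R3 = 39100 Ω sits in parallel with the 26100 Ω load: 15650 Ω.
V_A = 31.1 × 15650/(502 + 15650) = 30.1 V.

V ≈ 30.1 V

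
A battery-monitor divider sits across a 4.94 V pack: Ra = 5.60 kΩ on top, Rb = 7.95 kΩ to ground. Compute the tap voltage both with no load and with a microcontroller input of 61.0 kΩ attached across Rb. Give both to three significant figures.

Open-circuit: V = 4.94 × 7.95/(5.60 + 7.95) = 2.90 V.
With the load, Rb becomes Rb‖R_L = 7.033 kΩ, so V = 4.94 × 7.033/12.63 = 2.75 V.

Unloaded: 2.90 V; loaded: 2.75 V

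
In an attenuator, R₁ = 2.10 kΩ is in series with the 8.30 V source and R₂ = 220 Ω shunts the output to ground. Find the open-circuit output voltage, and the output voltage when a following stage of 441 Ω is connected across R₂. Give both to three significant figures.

Unloaded: 0.787 V; loaded: 0.542 V

Open-circuit: V = 8.30 × 220/(2100 + 220) = 0.787 V.
With the load, R₂ becomes R₂‖R_L = 146.8 Ω, so V = 8.30 × 146.8/2247 = 0.542 V.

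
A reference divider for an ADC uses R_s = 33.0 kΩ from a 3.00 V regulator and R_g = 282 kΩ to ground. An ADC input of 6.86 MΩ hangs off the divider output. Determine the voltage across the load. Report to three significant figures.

V_out ≈ 2.67 V

The load sits in parallel with R_g: R_g‖R_L = (282 × 6860) / (282 + 6860) = 270.9 kΩ.
V_out = 3.00 × 270.9 / (33.0 + 270.9) = 3.00 × 270.9/303.9 = 2.67 V.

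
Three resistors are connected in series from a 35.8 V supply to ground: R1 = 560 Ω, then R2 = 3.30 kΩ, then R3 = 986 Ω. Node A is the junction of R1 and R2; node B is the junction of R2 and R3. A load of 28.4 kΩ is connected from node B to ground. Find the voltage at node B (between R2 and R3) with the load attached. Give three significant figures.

V ≈ 7.09 V

At node B, R3 is in parallel with the load: R3‖R_L = 952.9 Ω.
Below node A the resistance is R2 + (R3‖R_L) = 4253 Ω, so V_A = 35.8 × 4253/4813 = 31.63 V.
Then V_B = V_A × (R3‖R_L)/(R2 + R3‖R_L) = 31.63 × 952.9/4253 = 7.09 V.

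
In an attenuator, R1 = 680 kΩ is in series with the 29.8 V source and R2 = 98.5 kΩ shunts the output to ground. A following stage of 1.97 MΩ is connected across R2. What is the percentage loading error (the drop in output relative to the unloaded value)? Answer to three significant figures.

The divider's output (Thévenin) resistance is R1‖R2 = 86.04 kΩ.
Fractional drop under load = R_th/(R_th + R_L) = 86.04 / (86.04 + 1970) = 0.04185.
So the output falls by 4.18 %.

4.18 %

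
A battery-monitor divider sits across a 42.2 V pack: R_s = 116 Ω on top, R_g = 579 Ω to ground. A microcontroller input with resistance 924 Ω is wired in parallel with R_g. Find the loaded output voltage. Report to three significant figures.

The load sits in parallel with R_g: R_g‖R_L = (579 × 924) / (579 + 924) = 356.0 Ω.
V_out = 42.2 × 356.0 / (116 + 356.0) = 42.2 × 356.0/472.0 = 31.8 V.

V_out ≈ 31.8 V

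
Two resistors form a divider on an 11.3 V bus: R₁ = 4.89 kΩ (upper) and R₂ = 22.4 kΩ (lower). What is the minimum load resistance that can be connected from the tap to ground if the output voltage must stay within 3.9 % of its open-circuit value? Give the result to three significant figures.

Output resistance R_th = R₁‖R₂ = (4.89 × 22.4)/27.29 = 4.014 kΩ.
The fractional drop is R_th/(R_th + R_L); requiring this ≤ 0.0390 gives R_L ≥ R_th(1/0.0390 − 1) = 4.014 × 24.64 = 98.9 kΩ.

R_L(min) ≈ 98.9 kΩ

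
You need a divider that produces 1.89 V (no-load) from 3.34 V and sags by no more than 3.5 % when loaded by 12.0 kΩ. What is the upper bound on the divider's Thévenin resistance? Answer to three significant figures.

R_th ≤ 435 Ω

Loading drop = R_th/(R_th + R_L) ≤ 0.0350, so R_th ≤ R_L · ε/(1−ε) = 12.0 kΩ × 0.0350/0.9650 = 435 Ω.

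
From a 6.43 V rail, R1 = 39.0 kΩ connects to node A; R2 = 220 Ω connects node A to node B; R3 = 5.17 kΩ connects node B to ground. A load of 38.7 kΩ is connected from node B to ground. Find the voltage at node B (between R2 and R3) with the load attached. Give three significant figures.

V ≈ 0.670 V

At node B, R3 is in parallel with the load: R3‖R_L = 4561 Ω.
Below node A the resistance is R2 + (R3‖R_L) = 4781 Ω, so V_A = 6.43 × 4781/43780 = 0.7021 V.
Then V_B = V_A × (R3‖R_L)/(R2 + R3‖R_L) = 0.7021 × 4561/4781 = 0.670 V.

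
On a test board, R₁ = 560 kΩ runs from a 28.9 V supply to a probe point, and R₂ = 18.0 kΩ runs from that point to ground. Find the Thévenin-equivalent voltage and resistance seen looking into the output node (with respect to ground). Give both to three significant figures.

V_th = 0.900 V, R_th = 17.4 kΩ

V_th is the open-circuit tap voltage: 28.9 × 18.0/(560 + 18.0) = 0.900 V.
With the supply zeroed, R₁ and R₂ appear in parallel from the tap: R_th = R₁‖R₂ = (560 × 18.0)/578.0 = 17.4 kΩ.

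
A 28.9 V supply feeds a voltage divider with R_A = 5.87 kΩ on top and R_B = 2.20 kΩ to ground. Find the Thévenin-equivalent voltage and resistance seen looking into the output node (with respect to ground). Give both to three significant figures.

V_th = 7.88 V, R_th = 1.60 kΩ

V_th is the open-circuit tap voltage: 28.9 × 2.20/(5.87 + 2.20) = 7.88 V.
With the supply zeroed, R_A and R_B appear in parallel from the tap: R_th = R_A‖R_B = (5.87 × 2.20)/8.070 = 1.60 kΩ.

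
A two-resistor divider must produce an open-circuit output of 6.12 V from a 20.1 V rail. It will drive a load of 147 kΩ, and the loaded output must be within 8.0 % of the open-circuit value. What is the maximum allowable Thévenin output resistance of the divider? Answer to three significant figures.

R_th ≤ 12.8 kΩ

Loading drop = R_th/(R_th + R_L) ≤ 0.0800, so R_th ≤ R_L · ε/(1−ε) = 147 kΩ × 0.0800/0.9200 = 12.8 kΩ.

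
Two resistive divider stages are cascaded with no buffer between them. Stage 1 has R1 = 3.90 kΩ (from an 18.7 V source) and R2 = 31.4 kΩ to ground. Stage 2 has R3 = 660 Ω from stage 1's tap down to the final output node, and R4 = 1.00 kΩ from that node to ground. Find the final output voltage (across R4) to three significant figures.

V_out ≈ 3.24 V

Stage 2 presents R3+R4 = 1660 Ω as a load on stage 1's tap.
Stage 1's lower leg becomes R2‖(R3+R4) = 1577 Ω, so V_mid = 18.7 × 1577/5477 = 5.383 V.
Stage 2 is itself unloaded: V_out = V_mid × R4/(R3+R4) = 5.383 × 1000/1660 = 3.24 V.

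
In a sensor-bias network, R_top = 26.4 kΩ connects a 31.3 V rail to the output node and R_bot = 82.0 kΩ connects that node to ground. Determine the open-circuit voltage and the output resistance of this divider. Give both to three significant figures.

V_th is the open-circuit tap voltage: 31.3 × 82.0/(26.4 + 82.0) = 23.7 V.
With the supply zeroed, R_top and R_bot appear in parallel from the tap: R_th = R_top‖R_bot = (26.4 × 82.0)/108.4 = 20.0 kΩ.

V_th = 23.7 V, R_th = 20.0 kΩ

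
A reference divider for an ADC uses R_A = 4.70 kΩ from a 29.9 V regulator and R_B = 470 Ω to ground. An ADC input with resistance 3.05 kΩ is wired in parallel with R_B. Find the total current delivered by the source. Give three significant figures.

R_B‖R_L = 407.2 Ω, so the source sees R_A + R_B‖R_L = 5107 Ω.
I = 29.9 V / 5107 Ω = 5.85 mA.

I ≈ 5.85 mA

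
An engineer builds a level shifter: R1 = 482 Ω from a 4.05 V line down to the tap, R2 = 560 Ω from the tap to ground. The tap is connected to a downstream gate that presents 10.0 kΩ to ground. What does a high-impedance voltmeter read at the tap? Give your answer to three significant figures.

The load sits in parallel with R2: R2‖R_L = (560 × 10000) / (560 + 10000) = 530.3 Ω.
V_out = 4.05 × 530.3 / (482 + 530.3) = 4.05 × 530.3/1012 = 2.12 V.

V_out ≈ 2.12 V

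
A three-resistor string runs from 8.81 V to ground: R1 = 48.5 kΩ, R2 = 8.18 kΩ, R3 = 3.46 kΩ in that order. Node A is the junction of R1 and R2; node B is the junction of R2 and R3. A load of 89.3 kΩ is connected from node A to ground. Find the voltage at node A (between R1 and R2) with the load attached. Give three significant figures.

Below node A the series string R2+R3 = 11.64 kΩ sits in parallel with the 89.3 kΩ load: 10.30 kΩ.
V_A = 8.81 × 10.30/(48.5 + 10.30) = 1.54 V.

V ≈ 1.54 V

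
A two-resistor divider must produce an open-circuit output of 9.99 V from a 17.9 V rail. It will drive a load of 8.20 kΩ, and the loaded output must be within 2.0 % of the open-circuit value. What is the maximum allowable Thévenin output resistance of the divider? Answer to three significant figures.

R_th ≤ 167 Ω

Loading drop = R_th/(R_th + R_L) ≤ 0.0200, so R_th ≤ R_L · ε/(1−ε) = 8.20 kΩ × 0.0200/0.9800 = 167 Ω.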